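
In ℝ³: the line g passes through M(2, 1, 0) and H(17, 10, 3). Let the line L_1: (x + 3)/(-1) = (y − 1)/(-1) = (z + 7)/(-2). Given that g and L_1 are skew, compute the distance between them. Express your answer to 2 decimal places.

A direction vector for g is H − M = (15, 9, 3).
L_1 has direction (-1, -1, -2) through (-3, 1, -7).
Common perpendicular direction n = (15, 9, 3) × (-1, -1, -2) = (-15, 27, -6).
With w = (-3, 1, -7) − (2, 1, 0) = (-5, 0, -7), w · n = 117.
Distance = |w · n| / |n| = |117| / √990 ≈ 3.72.

3.72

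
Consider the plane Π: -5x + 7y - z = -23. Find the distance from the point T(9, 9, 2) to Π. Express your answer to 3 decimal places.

4.503

n·T − d = (-5)·(9) + (7)·(9) + (-1)·(2) − (-23) = 39; |n| = √75.
Distance = |39| / √75 = 39/√75 ≈ 4.503.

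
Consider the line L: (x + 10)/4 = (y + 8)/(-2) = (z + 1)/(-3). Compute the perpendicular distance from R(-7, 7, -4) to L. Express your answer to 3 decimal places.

15.499

L has direction (4, -2, -3) through (-10, -8, -1).
Taking (-10, -8, -1) on L with direction v = (4, -2, -3): w = R − (-10, -8, -1) = (3, 15, -3), and w × v = (-51, -3, -66).
Distance = |w × v| / |v| = √6966 / √29 ≈ 15.499.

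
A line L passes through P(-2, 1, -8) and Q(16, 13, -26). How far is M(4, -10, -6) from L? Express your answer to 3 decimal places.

12.508

A direction vector for L is Q − P = (18, 12, -18).
Taking (-2, 1, -8) on L with direction v = (18, 12, -18): w = M − (-2, 1, -8) = (6, -11, 2), and w × v = (174, 144, 270).
Distance = |w × v| / |v| = √123912 / √792 ≈ 12.508.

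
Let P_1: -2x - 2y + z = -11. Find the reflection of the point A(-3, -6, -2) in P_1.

(9, 6, -8)

λ = (n·A − d)/|n|² = (16 − (-11))/9 = 3.
Reflection = A − 2λn = (-3, -6, -2) − 6·(-2, -2, 1) = (9, 6, -8).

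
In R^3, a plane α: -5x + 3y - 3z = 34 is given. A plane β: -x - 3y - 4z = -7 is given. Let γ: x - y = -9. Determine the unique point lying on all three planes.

(-8, 1, 3)

Solving the 3×3 linear system -5x + 3y - 3z = 34, -x - 3y - 4z = -7, x - y = -9 (e.g. by elimination or Cramer's rule, determinant = -4) gives (-8, 1, 3).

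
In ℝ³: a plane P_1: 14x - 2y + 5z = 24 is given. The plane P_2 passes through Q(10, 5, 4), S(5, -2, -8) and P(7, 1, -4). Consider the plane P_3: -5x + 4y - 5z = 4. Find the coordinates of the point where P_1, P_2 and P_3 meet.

QS = (-5, -7, -12), QP = (-3, -4, -8); a normal to P_2 is QS × QP = (8, -4, -1).
Using Q: P_2 has equation 8x - 4y - z = 56.
Solving the 3×3 linear system 14x - 2y + 5z = 24, 8x - 4y - z = 56, -5x + 4y - 5z = 4 (e.g. by elimination or Cramer's rule, determinant = 306) gives (4, -4, -8).

(4, -4, -8)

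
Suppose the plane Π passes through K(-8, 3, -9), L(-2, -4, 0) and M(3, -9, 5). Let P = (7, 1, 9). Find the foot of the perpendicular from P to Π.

KL = (6, -7, 9), KM = (11, -12, 14); a normal to Π is KL × KM = (10, 15, 5).
Using K: Π has equation 10x + 15y + 5z = -80.
Foot = P − λn with λ = (n·P − d)/|n|² = (130 − (-80))/350 = 3/5.
Foot = (7, 1, 9) − (3/5)·(10, 15, 5) = (1, -8, 6).

(1, -8, 6)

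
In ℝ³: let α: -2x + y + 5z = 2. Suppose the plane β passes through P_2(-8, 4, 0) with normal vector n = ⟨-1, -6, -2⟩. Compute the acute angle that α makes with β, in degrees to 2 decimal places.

66.47

β: n·r = n·P_2 gives -x - 6y - 2z = -16.
cos θ = |n₁·n₂| / (|n₁||n₂|) = |-14| / (√30 · √41).
θ = arccos(0.39919) ≈ 66.47°.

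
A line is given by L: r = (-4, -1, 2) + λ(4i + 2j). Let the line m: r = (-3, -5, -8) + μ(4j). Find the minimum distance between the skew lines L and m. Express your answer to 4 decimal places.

Common perpendicular direction n = (4, 2, 0) × (0, 4, 0) = (0, 0, 16).
With w = (-3, -5, -8) − (-4, -1, 2) = (1, -4, -10), w · n = -160.
Distance = |w · n| / |n| = |-160| / √256 ≈ 10.0000.

10.0000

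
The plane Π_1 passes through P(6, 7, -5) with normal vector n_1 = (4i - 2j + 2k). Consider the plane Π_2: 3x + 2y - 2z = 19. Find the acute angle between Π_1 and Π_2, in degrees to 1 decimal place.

Π_1: n_1·r = n_1·P gives 4x - 2y + 2z = 0.
cos θ = |n₁·n₂| / (|n₁||n₂|) = |4| / (√24 · √17).
θ = arccos(0.19803) ≈ 78.6°.

78.6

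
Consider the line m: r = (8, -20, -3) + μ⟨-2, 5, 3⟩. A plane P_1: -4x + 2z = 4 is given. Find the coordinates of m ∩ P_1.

Substitute r = (8, -20, -3) + t(-2, 5, 3) into the plane: -38 + 14t = 4, so t = 3.
Intersection: (8, -20, -3) + 3·(-2, 5, 3) = (2, -5, 6).

(2, -5, 6)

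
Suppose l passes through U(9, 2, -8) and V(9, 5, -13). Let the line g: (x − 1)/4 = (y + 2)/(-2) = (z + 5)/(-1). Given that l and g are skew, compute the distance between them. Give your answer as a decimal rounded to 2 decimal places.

5.54

A direction vector for l is V − U = (0, 3, -5).
g has direction (4, -2, -1) through (1, -2, -5).
Common perpendicular direction n = (0, 3, -5) × (4, -2, -1) = (-13, -20, -12).
With w = (1, -2, -5) − (9, 2, -8) = (-8, -4, 3), w · n = 148.
Distance = |w · n| / |n| = |148| / √713 ≈ 5.54.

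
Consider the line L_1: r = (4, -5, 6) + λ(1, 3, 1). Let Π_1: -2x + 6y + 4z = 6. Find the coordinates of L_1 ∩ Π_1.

(5, -2, 7)

Substitute r = (4, -5, 6) + t(1, 3, 1) into the plane: -14 + 20t = 6, so t = 1.
Intersection: (4, -5, 6) + 1·(1, 3, 1) = (5, -2, 7).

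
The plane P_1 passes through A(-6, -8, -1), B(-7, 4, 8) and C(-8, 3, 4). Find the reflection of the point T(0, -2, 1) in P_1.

(-12, -6, 5)

AB = (-1, 12, 9), AC = (-2, 11, 5); a normal to P_1 is AB × AC = (-39, -13, 13).
Using A: P_1 has equation -39x - 13y + 13z = 325.
λ = (n·T − d)/|n|² = (39 − 325)/1859 = -2/13.
Reflection = T − 2λn = (0, -2, 1) − (-4/13)·(-39, -13, 13) = (-12, -6, 5).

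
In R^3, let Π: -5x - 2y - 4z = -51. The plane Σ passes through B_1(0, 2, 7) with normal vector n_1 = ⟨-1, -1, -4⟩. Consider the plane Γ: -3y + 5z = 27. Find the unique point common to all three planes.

Σ: n_1·r = n_1·B_1 gives -x - y - 4z = -30.
Solving the 3×3 linear system -5x - 2y - 4z = -51, -x - y - 4z = -30, -3y + 5z = 27 (e.g. by elimination or Cramer's rule, determinant = 63) gives (5, 1, 6).

(5, 1, 6)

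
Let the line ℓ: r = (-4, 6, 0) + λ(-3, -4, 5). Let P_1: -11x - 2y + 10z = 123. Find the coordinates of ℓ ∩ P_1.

(-7, 2, 5)

Substitute r = (-4, 6, 0) + t(-3, -4, 5) into the plane: 32 + 91t = 123, so t = 1.
Intersection: (-4, 6, 0) + 1·(-3, -4, 5) = (-7, 2, 5).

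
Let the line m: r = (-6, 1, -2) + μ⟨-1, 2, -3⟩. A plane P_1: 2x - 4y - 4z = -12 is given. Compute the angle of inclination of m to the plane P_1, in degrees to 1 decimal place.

sin θ = |n·v| / (|n||v|) = |2| / (√36 · √14) = 0.08909.
θ ≈ 5.1°.

5.1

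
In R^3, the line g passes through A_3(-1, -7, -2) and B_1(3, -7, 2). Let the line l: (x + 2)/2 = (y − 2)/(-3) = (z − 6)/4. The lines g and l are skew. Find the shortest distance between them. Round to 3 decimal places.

9.594

A direction vector for g is B_1 − A_3 = (4, 0, 4).
l has direction (2, -3, 4) through (-2, 2, 6).
Common perpendicular direction n = (4, 0, 4) × (2, -3, 4) = (12, -8, -12).
With w = (-2, 2, 6) − (-1, -7, -2) = (-1, 9, 8), w · n = -180.
Distance = |w · n| / |n| = |-180| / √352 ≈ 9.594.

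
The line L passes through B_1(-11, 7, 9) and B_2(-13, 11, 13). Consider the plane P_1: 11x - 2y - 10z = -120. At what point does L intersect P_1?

A direction vector for L is B_2 − B_1 = (-2, 4, 4).
Substitute r = (-11, 7, 9) + t(-2, 4, 4) into the plane: -225 + (-70)t = -120, so t = -3/2.
Intersection: (-11, 7, 9) + (-3/2)·(-2, 4, 4) = (-8, 1, 3).

(-8, 1, 3)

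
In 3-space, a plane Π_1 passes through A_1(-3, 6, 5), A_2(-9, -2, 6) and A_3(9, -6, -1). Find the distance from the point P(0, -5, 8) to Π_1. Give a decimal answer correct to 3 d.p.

A_1A_2 = (-6, -8, 1), A_1A_3 = (12, -12, -6); a normal to Π_1 is A_1A_2 × A_1A_3 = (60, -24, 168).
Using A_1: Π_1 has equation 60x - 24y + 168z = 516.
n·P − d = (60)·(0) + (-24)·(-5) + (168)·(8) − 516 = 948; |n| = √32400.
Distance = |948| / √32400 = 948/√32400 ≈ 5.267.

5.267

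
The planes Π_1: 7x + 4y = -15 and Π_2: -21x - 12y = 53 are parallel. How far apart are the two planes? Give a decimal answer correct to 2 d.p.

0.33

Rescale Π_2 by 1/(-3): 7x + 4y = -53/3. Then distance = |-15 − (-53/3)| / √65 ≈ 0.33.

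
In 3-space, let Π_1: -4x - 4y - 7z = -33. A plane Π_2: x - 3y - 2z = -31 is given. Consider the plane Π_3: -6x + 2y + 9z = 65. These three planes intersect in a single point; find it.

Solving the 3×3 linear system -4x - 4y - 7z = -33, x - 3y - 2z = -31, -6x + 2y + 9z = 65 (e.g. by elimination or Cramer's rule, determinant = 192) gives (-4, 7, 3).

(-4, 7, 3)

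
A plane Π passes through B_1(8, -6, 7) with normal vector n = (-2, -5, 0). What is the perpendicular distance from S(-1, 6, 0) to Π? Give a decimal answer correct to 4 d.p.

7.7992

Π: n·r = n·B_1 gives -2x - 5y = 14.
n·S − d = (-2)·(-1) + (-5)·(6) + (0)·(0) − 14 = -42; |n| = √29.
Distance = |-42| / √29 = 42/√29 ≈ 7.7992.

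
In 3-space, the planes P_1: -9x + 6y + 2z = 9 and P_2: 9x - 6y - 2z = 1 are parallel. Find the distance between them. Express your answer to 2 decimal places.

Rescale P_2 by 1/(-1): -9x + 6y + 2z = -1. Then distance = |9 − (-1)| / √121 ≈ 0.91.

0.91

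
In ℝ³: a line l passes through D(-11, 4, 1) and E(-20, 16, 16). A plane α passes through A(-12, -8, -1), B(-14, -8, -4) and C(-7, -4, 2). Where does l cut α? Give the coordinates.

(-8, 0, -4)

A direction vector for l is E − D = (-9, 12, 15).
AB = (-2, 0, -3), AC = (5, 4, 3); a normal to α is AB × AC = (12, -9, -8).
Using A: α has equation 12x - 9y - 8z = -64.
Substitute r = (-11, 4, 1) + t(-9, 12, 15) into the plane: -176 + (-336)t = -64, so t = -1/3.
Intersection: (-11, 4, 1) + (-1/3)·(-9, 12, 15) = (-8, 0, -4).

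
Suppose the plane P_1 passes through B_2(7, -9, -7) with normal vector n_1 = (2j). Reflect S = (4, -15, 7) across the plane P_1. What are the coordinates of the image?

(4, -3, 7)

P_1: n_1·r = n_1·B_2 gives 2y = -18.
λ = (n·S − d)/|n|² = (-30 − (-18))/4 = -3.
Reflection = S − 2λn = (4, -15, 7) − (-6)·(0, 2, 0) = (4, -3, 7).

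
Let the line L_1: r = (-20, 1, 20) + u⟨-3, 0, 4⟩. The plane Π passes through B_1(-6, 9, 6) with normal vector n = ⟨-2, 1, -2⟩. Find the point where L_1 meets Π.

(-8, 1, 4)

Π: n·r = n·B_1 gives -2x + y - 2z = 9.
Substitute r = (-20, 1, 20) + t(-3, 0, 4) into the plane: 1 + (-2)t = 9, so t = -4.
Intersection: (-20, 1, 20) + (-4)·(-3, 0, 4) = (-8, 1, 4).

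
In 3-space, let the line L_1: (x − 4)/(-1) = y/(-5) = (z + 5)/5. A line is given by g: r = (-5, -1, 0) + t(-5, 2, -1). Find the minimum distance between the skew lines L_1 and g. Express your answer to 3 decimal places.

L_1 has direction (-1, -5, 5) through (4, 0, -5).
Common perpendicular direction n = (-1, -5, 5) × (-5, 2, -1) = (-5, -26, -27).
With w = (-5, -1, 0) − (4, 0, -5) = (-9, -1, 5), w · n = -64.
Distance = |w · n| / |n| = |-64| / √1430 ≈ 1.692.

1.692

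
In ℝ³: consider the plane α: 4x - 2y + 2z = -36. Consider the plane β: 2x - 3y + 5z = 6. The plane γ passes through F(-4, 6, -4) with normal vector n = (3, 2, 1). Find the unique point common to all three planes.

(-10, 8, 10)

γ: n·r = n·F gives 3x + 2y + z = -4.
Solving the 3×3 linear system 4x - 2y + 2z = -36, 2x - 3y + 5z = 6, 3x + 2y + z = -4 (e.g. by elimination or Cramer's rule, determinant = -52) gives (-10, 8, 10).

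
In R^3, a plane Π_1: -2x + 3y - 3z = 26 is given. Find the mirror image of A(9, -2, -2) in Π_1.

(1, 10, -14)

λ = (n·A − d)/|n|² = (-18 − 26)/22 = -2.
Reflection = A − 2λn = (9, -2, -2) − (-4)·(-2, 3, -3) = (1, 10, -14).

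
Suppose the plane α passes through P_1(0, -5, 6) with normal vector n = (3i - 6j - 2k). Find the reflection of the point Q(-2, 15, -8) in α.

α: n·r = n·P_1 gives 3x - 6y - 2z = 18.
λ = (n·Q − d)/|n|² = (-80 − 18)/49 = -2.
Reflection = Q − 2λn = (-2, 15, -8) − (-4)·(3, -6, -2) = (10, -9, -16).

(10, -9, -16)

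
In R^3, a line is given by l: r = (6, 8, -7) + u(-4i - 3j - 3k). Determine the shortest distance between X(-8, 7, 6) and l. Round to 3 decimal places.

18.821

Taking (6, 8, -7) on l with direction v = (-4, -3, -3): w = X − (6, 8, -7) = (-14, -1, 13), and w × v = (42, -94, 38).
Distance = |w × v| / |v| = √12044 / √34 ≈ 18.821.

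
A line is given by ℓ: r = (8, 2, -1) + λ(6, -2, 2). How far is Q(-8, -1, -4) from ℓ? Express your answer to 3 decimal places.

Taking (8, 2, -1) on ℓ with direction v = (6, -2, 2): w = Q − (8, 2, -1) = (-16, -3, -3), and w × v = (-12, 14, 50).
Distance = |w × v| / |v| = √2840 / √44 ≈ 8.034.

8.034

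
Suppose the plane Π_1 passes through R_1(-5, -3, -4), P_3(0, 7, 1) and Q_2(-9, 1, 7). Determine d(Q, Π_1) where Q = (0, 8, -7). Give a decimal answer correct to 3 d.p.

4.217

R_1P_3 = (5, 10, 5), R_1Q_2 = (-4, 4, 11); a normal to Π_1 is R_1P_3 × R_1Q_2 = (90, -75, 60).
Using R_1: Π_1 has equation 90x - 75y + 60z = -465.
n·Q − d = (90)·(0) + (-75)·(8) + (60)·(-7) − (-465) = -555; |n| = √17325.
Distance = |-555| / √17325 = 555/√17325 ≈ 4.217.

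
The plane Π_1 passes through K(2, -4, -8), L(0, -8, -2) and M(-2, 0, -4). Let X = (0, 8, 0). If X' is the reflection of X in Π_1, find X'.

KL = (-2, -4, 6), KM = (-4, 4, 4); a normal to Π_1 is KL × KM = (-40, -16, -24).
Using K: Π_1 has equation -40x - 16y - 24z = 176.
λ = (n·X − d)/|n|² = (-128 − 176)/2432 = -1/8.
Reflection = X − 2λn = (0, 8, 0) − (-1/4)·(-40, -16, -24) = (-10, 4, -6).

(-10, 4, -6)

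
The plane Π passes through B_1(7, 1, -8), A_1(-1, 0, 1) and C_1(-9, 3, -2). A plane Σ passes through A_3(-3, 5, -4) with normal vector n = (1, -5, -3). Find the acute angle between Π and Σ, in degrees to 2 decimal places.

26.21

B_1A_1 = (-8, -1, 9), B_1C_1 = (-16, 2, 6); a normal to Π is B_1A_1 × B_1C_1 = (-24, -96, -32).
Using B_1: Π has equation -24x - 96y - 32z = -8.
Σ: n·r = n·A_3 gives x - 5y - 3z = -16.
cos θ = |n₁·n₂| / (|n₁||n₂|) = |552| / (√10816 · √35).
θ = arccos(0.89716) ≈ 26.21°.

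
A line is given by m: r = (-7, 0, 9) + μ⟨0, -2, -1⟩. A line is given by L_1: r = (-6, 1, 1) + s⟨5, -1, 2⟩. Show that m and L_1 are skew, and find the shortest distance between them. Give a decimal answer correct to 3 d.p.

7.348

Common perpendicular direction n = (0, -2, -1) × (5, -1, 2) = (-5, -5, 10).
With w = (-6, 1, 1) − (-7, 0, 9) = (1, 1, -8), w · n = -90.
Since n ≠ 0 the lines are not parallel, and w · n = -90 ≠ 0 so they do not intersect; hence they are skew.
Distance = |w · n| / |n| = |-90| / √150 ≈ 7.348.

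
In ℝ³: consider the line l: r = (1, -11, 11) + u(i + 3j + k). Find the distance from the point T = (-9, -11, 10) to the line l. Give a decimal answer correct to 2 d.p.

9.49

Taking (1, -11, 11) on l with direction v = (1, 3, 1): w = T − (1, -11, 11) = (-10, 0, -1), and w × v = (3, 9, -30).
Distance = |w × v| / |v| = √990 / √11 ≈ 9.49.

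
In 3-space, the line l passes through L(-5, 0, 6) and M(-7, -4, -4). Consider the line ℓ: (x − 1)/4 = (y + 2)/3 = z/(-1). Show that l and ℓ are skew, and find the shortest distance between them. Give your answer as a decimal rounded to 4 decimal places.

A direction vector for l is M − L = (-2, -4, -10).
ℓ has direction (4, 3, -1) through (1, -2, 0).
Common perpendicular direction n = (-2, -4, -10) × (4, 3, -1) = (34, -42, 10).
With w = (1, -2, 0) − (-5, 0, 6) = (6, -2, -6), w · n = 228.
Since n ≠ 0 the lines are not parallel, and w · n = 228 ≠ 0 so they do not intersect; hence they are skew.
Distance = |w · n| / |n| = |228| / √3020 ≈ 4.1489.

4.1489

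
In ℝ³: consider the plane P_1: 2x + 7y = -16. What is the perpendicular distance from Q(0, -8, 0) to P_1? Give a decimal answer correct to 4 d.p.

5.4944

n·Q − d = (2)·(0) + (7)·(-8) + (0)·(0) − (-16) = -40; |n| = √53.
Distance = |-40| / √53 = 40/√53 ≈ 5.4944.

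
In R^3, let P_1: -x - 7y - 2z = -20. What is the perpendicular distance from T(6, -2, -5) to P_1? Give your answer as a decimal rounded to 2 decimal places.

5.17

n·T − d = (-1)·(6) + (-7)·(-2) + (-2)·(-5) − (-20) = 38; |n| = √54.
Distance = |38| / √54 = 38/√54 ≈ 5.17.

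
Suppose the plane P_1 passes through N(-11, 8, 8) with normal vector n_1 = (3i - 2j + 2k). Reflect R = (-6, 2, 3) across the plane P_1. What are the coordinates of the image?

(-12, 6, -1)

P_1: n_1·r = n_1·N gives 3x - 2y + 2z = -33.
λ = (n·R − d)/|n|² = (-16 − (-33))/17 = 1.
Reflection = R − 2λn = (-6, 2, 3) − 2·(3, -2, 2) = (-12, 6, -1).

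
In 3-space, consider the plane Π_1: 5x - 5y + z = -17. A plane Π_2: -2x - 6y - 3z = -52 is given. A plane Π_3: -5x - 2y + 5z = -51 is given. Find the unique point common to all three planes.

Solving the 3×3 linear system 5x - 5y + z = -17, -2x - 6y - 3z = -52, -5x - 2y + 5z = -51 (e.g. by elimination or Cramer's rule, determinant = -331) gives (5, 8, -2).

(5, 8, -2)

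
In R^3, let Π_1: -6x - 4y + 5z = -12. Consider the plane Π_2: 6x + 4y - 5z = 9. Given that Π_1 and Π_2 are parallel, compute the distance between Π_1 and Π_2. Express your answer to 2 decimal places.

0.34

Rescale Π_2 by 1/(-1): -6x - 4y + 5z = -9. Then distance = |-12 − (-9)| / √77 ≈ 0.34.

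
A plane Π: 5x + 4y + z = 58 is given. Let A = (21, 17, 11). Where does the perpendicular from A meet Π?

Foot = A − λn with λ = (n·A − d)/|n|² = (184 − 58)/42 = 3.
Foot = (21, 17, 11) − 3·(5, 4, 1) = (6, 5, 8).

(6, 5, 8)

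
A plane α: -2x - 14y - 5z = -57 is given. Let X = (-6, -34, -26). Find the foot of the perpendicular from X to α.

(0, 8, -11)

Foot = X − λn with λ = (n·X − d)/|n|² = (618 − (-57))/225 = 3.
Foot = (-6, -34, -26) − 3·(-2, -14, -5) = (0, 8, -11).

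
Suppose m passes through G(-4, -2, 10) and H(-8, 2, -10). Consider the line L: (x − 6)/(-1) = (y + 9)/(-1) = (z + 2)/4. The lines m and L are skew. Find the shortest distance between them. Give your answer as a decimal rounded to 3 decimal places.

A direction vector for m is H − G = (-4, 4, -20).
L has direction (-1, -1, 4) through (6, -9, -2).
Common perpendicular direction n = (-4, 4, -20) × (-1, -1, 4) = (-4, 36, 8).
With w = (6, -9, -2) − (-4, -2, 10) = (10, -7, -12), w · n = -388.
Distance = |w · n| / |n| = |-388| / √1376 ≈ 10.460.

10.460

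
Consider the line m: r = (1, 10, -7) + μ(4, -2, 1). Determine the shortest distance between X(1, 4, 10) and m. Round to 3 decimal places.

Taking (1, 10, -7) on m with direction v = (4, -2, 1): w = X − (1, 10, -7) = (0, -6, 17), and w × v = (28, 68, 24).
Distance = |w × v| / |v| = √5984 / √21 ≈ 16.881.

16.881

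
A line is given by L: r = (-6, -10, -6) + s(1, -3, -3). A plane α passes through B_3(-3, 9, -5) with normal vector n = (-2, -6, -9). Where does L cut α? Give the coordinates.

(-9, -1, 3)

α: n·r = n·B_3 gives -2x - 6y - 9z = -3.
Substitute r = (-6, -10, -6) + t(1, -3, -3) into the plane: 126 + 43t = -3, so t = -3.
Intersection: (-6, -10, -6) + (-3)·(1, -3, -3) = (-9, -1, 3).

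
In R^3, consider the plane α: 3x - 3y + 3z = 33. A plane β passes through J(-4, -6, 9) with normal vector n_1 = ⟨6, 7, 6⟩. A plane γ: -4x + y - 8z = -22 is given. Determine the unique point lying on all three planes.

(6, -6, -1)

β: n_1·r = n_1·J gives 6x + 7y + 6z = -12.
Solving the 3×3 linear system 3x - 3y + 3z = 33, 6x + 7y + 6z = -12, -4x + y - 8z = -22 (e.g. by elimination or Cramer's rule, determinant = -156) gives (6, -6, -1).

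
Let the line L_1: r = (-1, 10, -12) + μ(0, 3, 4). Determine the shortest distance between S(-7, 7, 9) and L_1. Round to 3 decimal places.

Taking (-1, 10, -12) on L_1 with direction v = (0, 3, 4): w = S − (-1, 10, -12) = (-6, -3, 21), and w × v = (-75, 24, -18).
Distance = |w × v| / |v| = √6525 / √25 ≈ 16.155.

16.155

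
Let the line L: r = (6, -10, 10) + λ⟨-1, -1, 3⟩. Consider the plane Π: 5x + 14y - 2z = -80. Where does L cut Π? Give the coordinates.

(8, -8, 4)

Substitute r = (6, -10, 10) + t(-1, -1, 3) into the plane: -130 + (-25)t = -80, so t = -2.
Intersection: (6, -10, 10) + (-2)·(-1, -1, 3) = (8, -8, 4).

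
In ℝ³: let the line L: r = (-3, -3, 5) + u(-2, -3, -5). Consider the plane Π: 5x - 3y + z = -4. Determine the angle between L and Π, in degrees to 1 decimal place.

sin θ = |n·v| / (|n||v|) = |-6| / (√35 · √38) = 0.16452.
θ ≈ 9.5°.

9.5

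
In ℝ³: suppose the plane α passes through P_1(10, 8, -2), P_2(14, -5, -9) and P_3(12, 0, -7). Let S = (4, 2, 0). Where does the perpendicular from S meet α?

P_1P_2 = (4, -13, -7), P_1P_3 = (2, -8, -5); a normal to α is P_1P_2 × P_1P_3 = (9, 6, -6).
Using P_1: α has equation 9x + 6y - 6z = 150.
Foot = S − λn with λ = (n·S − d)/|n|² = (48 − 150)/153 = -2/3.
Foot = (4, 2, 0) − (-2/3)·(9, 6, -6) = (10, 6, -4).

(10, 6, -4)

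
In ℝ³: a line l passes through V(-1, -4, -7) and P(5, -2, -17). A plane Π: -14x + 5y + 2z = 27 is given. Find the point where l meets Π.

A direction vector for l is P − V = (6, 2, -10).
Substitute r = (-1, -4, -7) + t(6, 2, -10) into the plane: -20 + (-94)t = 27, so t = -1/2.
Intersection: (-1, -4, -7) + (-1/2)·(6, 2, -10) = (-4, -5, -2).

(-4, -5, -2)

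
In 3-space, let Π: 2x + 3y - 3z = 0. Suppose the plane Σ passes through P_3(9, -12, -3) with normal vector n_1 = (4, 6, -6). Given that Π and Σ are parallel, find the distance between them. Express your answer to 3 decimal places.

1.919

Σ: n_1·r = n_1·P_3 gives 4x + 6y - 6z = -18.
Rescale Σ by 1/2: 2x + 3y - 3z = -9. Then distance = |0 − (-9)| / √22 ≈ 1.919.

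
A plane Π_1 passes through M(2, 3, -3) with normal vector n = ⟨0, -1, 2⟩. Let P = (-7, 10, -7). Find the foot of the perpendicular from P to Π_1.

(-7, 7, -1)

Π_1: n·r = n·M gives -y + 2z = -9.
Foot = P − λn with λ = (n·P − d)/|n|² = (-24 − (-9))/5 = -3.
Foot = (-7, 10, -7) − (-3)·(0, -1, 2) = (-7, 7, -1).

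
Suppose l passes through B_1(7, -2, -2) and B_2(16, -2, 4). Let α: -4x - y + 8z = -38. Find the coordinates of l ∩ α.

(10, -2, 0)

A direction vector for l is B_2 − B_1 = (9, 0, 6).
Substitute r = (7, -2, -2) + t(9, 0, 6) into the plane: -42 + 12t = -38, so t = 1/3.
Intersection: (7, -2, -2) + (1/3)·(9, 0, 6) = (10, -2, 0).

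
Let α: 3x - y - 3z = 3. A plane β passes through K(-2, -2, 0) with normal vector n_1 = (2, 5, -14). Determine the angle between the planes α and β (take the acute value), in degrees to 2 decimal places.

48.88

β: n_1·r = n_1·K gives 2x + 5y - 14z = -14.
cos θ = |n₁·n₂| / (|n₁||n₂|) = |43| / (√19 · √225).
θ = arccos(0.65766) ≈ 48.88°.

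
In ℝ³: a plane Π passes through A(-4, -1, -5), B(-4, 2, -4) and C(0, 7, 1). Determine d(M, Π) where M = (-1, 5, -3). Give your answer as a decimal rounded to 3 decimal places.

AB = (0, 3, 1), AC = (4, 8, 6); a normal to Π is AB × AC = (10, 4, -12).
Using A: Π has equation 10x + 4y - 12z = 16.
n·M − d = (10)·(-1) + (4)·(5) + (-12)·(-3) − 16 = 30; |n| = √260.
Distance = |30| / √260 = 30/√260 ≈ 1.861.

1.861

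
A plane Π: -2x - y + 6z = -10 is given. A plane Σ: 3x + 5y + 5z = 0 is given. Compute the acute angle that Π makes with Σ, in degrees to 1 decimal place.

cos θ = |n₁·n₂| / (|n₁||n₂|) = |19| / (√41 · √59).
θ = arccos(0.38631) ≈ 67.3°.

67.3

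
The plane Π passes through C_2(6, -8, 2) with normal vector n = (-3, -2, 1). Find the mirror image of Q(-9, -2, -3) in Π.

(3, 6, -7)

Π: n·r = n·C_2 gives -3x - 2y + z = 0.
λ = (n·Q − d)/|n|² = (28 − 0)/14 = 2.
Reflection = Q − 2λn = (-9, -2, -3) − 4·(-3, -2, 1) = (3, 6, -7).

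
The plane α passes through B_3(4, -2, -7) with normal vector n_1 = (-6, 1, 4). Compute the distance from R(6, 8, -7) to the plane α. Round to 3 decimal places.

0.275

α: n_1·r = n_1·B_3 gives -6x + y + 4z = -54.
n·R − d = (-6)·(6) + (1)·(8) + (4)·(-7) − (-54) = -2; |n| = √53.
Distance = |-2| / √53 = 2/√53 ≈ 0.275.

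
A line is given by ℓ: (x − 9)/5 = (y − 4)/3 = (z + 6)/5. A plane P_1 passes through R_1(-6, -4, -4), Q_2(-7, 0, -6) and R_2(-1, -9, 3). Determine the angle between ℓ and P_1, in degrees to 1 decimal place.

1.9

ℓ has direction (5, 3, 5) through (9, 4, -6).
R_1Q_2 = (-1, 4, -2), R_1R_2 = (5, -5, 7); a normal to P_1 is R_1Q_2 × R_1R_2 = (18, -3, -15).
Using R_1: P_1 has equation 18x - 3y - 15z = -36.
sin θ = |n·v| / (|n||v|) = |6| / (√558 · √59) = 0.03307.
θ ≈ 1.9°.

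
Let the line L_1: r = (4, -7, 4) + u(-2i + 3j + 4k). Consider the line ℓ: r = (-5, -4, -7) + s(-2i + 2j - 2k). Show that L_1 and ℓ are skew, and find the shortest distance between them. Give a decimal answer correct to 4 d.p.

3.6663

Common perpendicular direction n = (-2, 3, 4) × (-2, 2, -2) = (-14, -12, 2).
With w = (-5, -4, -7) − (4, -7, 4) = (-9, 3, -11), w · n = 68.
Since n ≠ 0 the lines are not parallel, and w · n = 68 ≠ 0 so they do not intersect; hence they are skew.
Distance = |w · n| / |n| = |68| / √344 ≈ 3.6663.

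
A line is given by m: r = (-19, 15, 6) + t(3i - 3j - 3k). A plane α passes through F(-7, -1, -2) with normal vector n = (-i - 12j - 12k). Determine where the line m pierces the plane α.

α: n·r = n·F gives -x - 12y - 12z = 43.
Substitute r = (-19, 15, 6) + t(3, -3, -3) into the plane: -233 + 69t = 43, so t = 4.
Intersection: (-19, 15, 6) + 4·(3, -3, -3) = (-7, 3, -6).

(-7, 3, -6)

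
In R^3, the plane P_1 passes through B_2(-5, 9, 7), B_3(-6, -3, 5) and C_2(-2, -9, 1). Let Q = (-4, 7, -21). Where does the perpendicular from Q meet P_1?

(8, 3, -3)

B_2B_3 = (-1, -12, -2), B_2C_2 = (3, -18, -6); a normal to P_1 is B_2B_3 × B_2C_2 = (36, -12, 54).
Using B_2: P_1 has equation 36x - 12y + 54z = 90.
Foot = Q − λn with λ = (n·Q − d)/|n|² = (-1362 − 90)/4356 = -1/3.
Foot = (-4, 7, -21) − (-1/3)·(36, -12, 54) = (8, 3, -3).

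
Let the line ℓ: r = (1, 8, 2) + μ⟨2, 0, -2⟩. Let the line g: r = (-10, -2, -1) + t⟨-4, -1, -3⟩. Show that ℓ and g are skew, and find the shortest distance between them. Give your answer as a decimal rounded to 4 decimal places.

Common perpendicular direction n = (2, 0, -2) × (-4, -1, -3) = (-2, 14, -2).
With w = (-10, -2, -1) − (1, 8, 2) = (-11, -10, -3), w · n = -112.
Since n ≠ 0 the lines are not parallel, and w · n = -112 ≠ 0 so they do not intersect; hence they are skew.
Distance = |w · n| / |n| = |-112| / √204 ≈ 7.8416.

7.8416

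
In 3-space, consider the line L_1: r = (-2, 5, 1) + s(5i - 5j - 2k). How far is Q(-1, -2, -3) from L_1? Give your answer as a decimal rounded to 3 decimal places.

Taking (-2, 5, 1) on L_1 with direction v = (5, -5, -2): w = Q − (-2, 5, 1) = (1, -7, -4), and w × v = (-6, -18, 30).
Distance = |w × v| / |v| = √1260 / √54 ≈ 4.830.

4.830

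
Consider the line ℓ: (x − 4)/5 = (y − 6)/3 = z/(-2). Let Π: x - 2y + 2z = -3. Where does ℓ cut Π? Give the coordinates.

(-1, 3, 2)

ℓ has direction (5, 3, -2) through (4, 6, 0).
Substitute r = (4, 6, 0) + t(5, 3, -2) into the plane: -8 + (-5)t = -3, so t = -1.
Intersection: (4, 6, 0) + (-1)·(5, 3, -2) = (-1, 3, 2).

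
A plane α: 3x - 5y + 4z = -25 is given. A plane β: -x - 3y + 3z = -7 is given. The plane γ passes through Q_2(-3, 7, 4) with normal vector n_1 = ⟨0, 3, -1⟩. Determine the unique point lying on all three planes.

γ: n_1·r = n_1·Q_2 gives 3y - z = 17.
Solving the 3×3 linear system 3x - 5y + 4z = -25, -x - 3y + 3z = -7, 3y - z = 17 (e.g. by elimination or Cramer's rule, determinant = -25) gives (-2, 7, 4).

(-2, 7, 4)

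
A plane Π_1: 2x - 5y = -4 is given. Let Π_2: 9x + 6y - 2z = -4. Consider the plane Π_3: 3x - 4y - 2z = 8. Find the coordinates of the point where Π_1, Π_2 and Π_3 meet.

Solving the 3×3 linear system 2x - 5y = -4, 9x + 6y - 2z = -4, 3x - 4y - 2z = 8 (e.g. by elimination or Cramer's rule, determinant = -100) gives (-2, 0, -7).

(-2, 0, -7)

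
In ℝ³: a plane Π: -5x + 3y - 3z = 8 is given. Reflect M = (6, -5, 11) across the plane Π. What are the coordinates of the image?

λ = (n·M − d)/|n|² = (-78 − 8)/43 = -2.
Reflection = M − 2λn = (6, -5, 11) − (-4)·(-5, 3, -3) = (-14, 7, -1).

(-14, 7, -1)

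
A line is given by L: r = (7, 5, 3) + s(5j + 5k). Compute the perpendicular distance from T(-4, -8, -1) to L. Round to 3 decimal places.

12.708

Taking (7, 5, 3) on L with direction v = (0, 5, 5): w = T − (7, 5, 3) = (-11, -13, -4), and w × v = (-45, 55, -55).
Distance = |w × v| / |v| = √8075 / √50 ≈ 12.708.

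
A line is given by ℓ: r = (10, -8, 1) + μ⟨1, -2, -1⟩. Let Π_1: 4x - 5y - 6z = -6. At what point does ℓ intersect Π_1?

(6, 0, 5)

Substitute r = (10, -8, 1) + t(1, -2, -1) into the plane: 74 + 20t = -6, so t = -4.
Intersection: (10, -8, 1) + (-4)·(1, -2, -1) = (6, 0, 5).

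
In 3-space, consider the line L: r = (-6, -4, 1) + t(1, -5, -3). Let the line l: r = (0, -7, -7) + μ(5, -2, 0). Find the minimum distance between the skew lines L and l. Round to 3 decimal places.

Common perpendicular direction n = (1, -5, -3) × (5, -2, 0) = (-6, -15, 23).
With w = (0, -7, -7) − (-6, -4, 1) = (6, -3, -8), w · n = -175.
Distance = |w · n| / |n| = |-175| / √790 ≈ 6.226.

6.226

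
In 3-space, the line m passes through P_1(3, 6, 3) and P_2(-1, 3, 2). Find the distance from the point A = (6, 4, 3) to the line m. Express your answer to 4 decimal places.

A direction vector for m is P_2 − P_1 = (-4, -3, -1).
Taking (3, 6, 3) on m with direction v = (-4, -3, -1): w = A − (3, 6, 3) = (3, -2, 0), and w × v = (2, 3, -17).
Distance = |w × v| / |v| = √302 / √26 ≈ 3.4081.

3.4081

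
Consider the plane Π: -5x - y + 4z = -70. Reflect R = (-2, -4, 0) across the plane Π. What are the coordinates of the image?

λ = (n·R − d)/|n|² = (14 − (-70))/42 = 2.
Reflection = R − 2λn = (-2, -4, 0) − 4·(-5, -1, 4) = (18, 0, -16).

(18, 0, -16)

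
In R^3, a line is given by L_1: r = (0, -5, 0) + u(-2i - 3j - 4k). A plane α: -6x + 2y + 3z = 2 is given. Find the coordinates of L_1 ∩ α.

Substitute r = (0, -5, 0) + t(-2, -3, -4) into the plane: -10 + (-6)t = 2, so t = -2.
Intersection: (0, -5, 0) + (-2)·(-2, -3, -4) = (4, 1, 8).

(4, 1, 8)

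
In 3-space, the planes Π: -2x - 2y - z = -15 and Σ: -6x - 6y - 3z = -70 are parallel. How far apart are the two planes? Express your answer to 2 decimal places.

2.78

Rescale Σ by 1/3: -2x - 2y - z = -70/3. Then distance = |-15 − (-70/3)| / √9 ≈ 2.78.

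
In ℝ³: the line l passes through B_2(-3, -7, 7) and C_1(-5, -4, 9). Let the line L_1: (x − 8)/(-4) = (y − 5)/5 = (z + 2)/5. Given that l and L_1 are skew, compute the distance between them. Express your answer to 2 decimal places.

A direction vector for l is C_1 − B_2 = (-2, 3, 2).
L_1 has direction (-4, 5, 5) through (8, 5, -2).
Common perpendicular direction n = (-2, 3, 2) × (-4, 5, 5) = (5, 2, 2).
With w = (8, 5, -2) − (-3, -7, 7) = (11, 12, -9), w · n = 61.
Distance = |w · n| / |n| = |61| / √33 ≈ 10.62.

10.62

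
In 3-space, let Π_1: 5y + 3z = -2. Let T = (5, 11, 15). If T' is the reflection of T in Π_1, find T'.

(5, -19, -3)

λ = (n·T − d)/|n|² = (100 − (-2))/34 = 3.
Reflection = T − 2λn = (5, 11, 15) − 6·(0, 5, 3) = (5, -19, -3).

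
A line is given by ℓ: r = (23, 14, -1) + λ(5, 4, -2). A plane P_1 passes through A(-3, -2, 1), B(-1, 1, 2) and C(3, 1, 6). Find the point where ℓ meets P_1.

AB = (2, 3, 1), AC = (6, 3, 5); a normal to P_1 is AB × AC = (12, -4, -12).
Using A: P_1 has equation 12x - 4y - 12z = -40.
Substitute r = (23, 14, -1) + t(5, 4, -2) into the plane: 232 + 68t = -40, so t = -4.
Intersection: (23, 14, -1) + (-4)·(5, 4, -2) = (3, -2, 7).

(3, -2, 7)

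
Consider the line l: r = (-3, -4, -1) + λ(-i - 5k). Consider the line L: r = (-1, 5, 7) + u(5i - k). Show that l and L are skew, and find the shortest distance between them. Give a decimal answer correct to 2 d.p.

9.00

Common perpendicular direction n = (-1, 0, -5) × (5, 0, -1) = (0, -26, 0).
With w = (-1, 5, 7) − (-3, -4, -1) = (2, 9, 8), w · n = -234.
Since n ≠ 0 the lines are not parallel, and w · n = -234 ≠ 0 so they do not intersect; hence they are skew.
Distance = |w · n| / |n| = |-234| / √676 ≈ 9.00.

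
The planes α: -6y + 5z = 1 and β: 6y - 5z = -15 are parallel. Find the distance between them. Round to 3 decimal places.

1.793

Rescale β by 1/(-1): -6y + 5z = 15. Then distance = |1 − 15| / √61 ≈ 1.793.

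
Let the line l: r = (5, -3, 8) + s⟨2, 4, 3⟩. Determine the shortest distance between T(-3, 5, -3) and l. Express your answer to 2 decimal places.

Taking (5, -3, 8) on l with direction v = (2, 4, 3): w = T − (5, -3, 8) = (-8, 8, -11), and w × v = (68, 2, -48).
Distance = |w × v| / |v| = √6932 / √29 ≈ 15.46.

15.46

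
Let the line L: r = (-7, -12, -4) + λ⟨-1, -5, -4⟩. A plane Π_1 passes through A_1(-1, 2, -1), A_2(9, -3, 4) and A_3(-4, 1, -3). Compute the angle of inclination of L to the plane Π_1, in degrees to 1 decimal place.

18.2

A_1A_2 = (10, -5, 5), A_1A_3 = (-3, -1, -2); a normal to Π_1 is A_1A_2 × A_1A_3 = (15, 5, -25).
Using A_1: Π_1 has equation 15x + 5y - 25z = 20.
sin θ = |n·v| / (|n||v|) = |60| / (√875 · √42) = 0.31298.
θ ≈ 18.2°.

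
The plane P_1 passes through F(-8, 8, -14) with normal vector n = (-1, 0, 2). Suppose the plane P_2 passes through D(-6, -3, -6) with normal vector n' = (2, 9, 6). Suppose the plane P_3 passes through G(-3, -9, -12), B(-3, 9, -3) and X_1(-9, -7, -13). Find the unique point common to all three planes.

P_1: n·r = n·F gives -x + 2z = -20.
P_2: n'·r = n'·D gives 2x + 9y + 6z = -75.
GB = (0, 18, 9), GX_1 = (-6, 2, -1); a normal to P_3 is GB × GX_1 = (-36, -54, 108).
Using G: P_3 has equation -36x - 54y + 108z = -702.
Solving the 3×3 linear system -x + 2z = -20, 2x + 9y + 6z = -75, -36x - 54y + 108z = -702 (e.g. by elimination or Cramer's rule, determinant = -864) gives (6, -5, -7).

(6, -5, -7)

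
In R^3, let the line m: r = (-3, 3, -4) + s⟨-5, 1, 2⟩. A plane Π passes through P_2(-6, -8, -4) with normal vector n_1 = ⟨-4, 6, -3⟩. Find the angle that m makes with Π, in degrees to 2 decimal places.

Π: n_1·r = n_1·P_2 gives -4x + 6y - 3z = -12.
sin θ = |n·v| / (|n||v|) = |20| / (√61 · √30) = 0.46752.
θ ≈ 27.87°.

27.87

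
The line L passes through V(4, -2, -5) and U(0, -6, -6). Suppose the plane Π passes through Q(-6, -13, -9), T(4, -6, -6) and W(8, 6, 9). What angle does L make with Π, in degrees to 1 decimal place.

10.3

A direction vector for L is U − V = (-4, -4, -1).
QT = (10, 7, 3), QW = (14, 19, 18); a normal to Π is QT × QW = (69, -138, 92).
Using Q: Π has equation 69x - 138y + 92z = 552.
sin θ = |n·v| / (|n||v|) = |184| / (√32269 · √33) = 0.17831.
θ ≈ 10.3°.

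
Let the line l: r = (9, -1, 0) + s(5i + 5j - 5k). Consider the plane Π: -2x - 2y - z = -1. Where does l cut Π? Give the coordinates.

(4, -6, 5)

Substitute r = (9, -1, 0) + t(5, 5, -5) into the plane: -16 + (-15)t = -1, so t = -1.
Intersection: (9, -1, 0) + (-1)·(5, 5, -5) = (4, -6, 5).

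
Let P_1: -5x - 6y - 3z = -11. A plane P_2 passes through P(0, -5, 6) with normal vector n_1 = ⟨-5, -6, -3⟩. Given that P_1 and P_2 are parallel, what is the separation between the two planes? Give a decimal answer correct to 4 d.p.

2.7490

P_2: n_1·r = n_1·P gives -5x - 6y - 3z = 12.
Same normal n = (-5, -6, -3) with |n| = √70; distance = |-11 − 12| / |n| = 23/√70 ≈ 2.7490.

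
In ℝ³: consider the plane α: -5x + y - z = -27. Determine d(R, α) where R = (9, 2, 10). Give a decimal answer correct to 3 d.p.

5.004

n·R − d = (-5)·(9) + (1)·(2) + (-1)·(10) − (-27) = -26; |n| = √27.
Distance = |-26| / √27 = 26/√27 ≈ 5.004.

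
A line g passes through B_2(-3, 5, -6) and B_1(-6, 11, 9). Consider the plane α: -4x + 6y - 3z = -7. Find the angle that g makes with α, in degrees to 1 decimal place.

A direction vector for g is B_1 − B_2 = (-3, 6, 15).
sin θ = |n·v| / (|n||v|) = |3| / (√61 · √270) = 0.02338.
θ ≈ 1.3°.

1.3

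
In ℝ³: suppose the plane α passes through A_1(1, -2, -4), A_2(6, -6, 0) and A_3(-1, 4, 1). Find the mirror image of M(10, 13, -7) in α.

(-14, -5, 5)

A_1A_2 = (5, -4, 4), A_1A_3 = (-2, 6, 5); a normal to α is A_1A_2 × A_1A_3 = (-44, -33, 22).
Using A_1: α has equation -44x - 33y + 22z = -66.
λ = (n·M − d)/|n|² = (-1023 − (-66))/3509 = -3/11.
Reflection = M − 2λn = (10, 13, -7) − (-6/11)·(-44, -33, 22) = (-14, -5, 5).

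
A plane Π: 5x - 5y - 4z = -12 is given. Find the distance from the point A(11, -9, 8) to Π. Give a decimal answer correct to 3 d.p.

9.847

n·A − d = (5)·(11) + (-5)·(-9) + (-4)·(8) − (-12) = 80; |n| = √66.
Distance = |80| / √66 = 80/√66 ≈ 9.847.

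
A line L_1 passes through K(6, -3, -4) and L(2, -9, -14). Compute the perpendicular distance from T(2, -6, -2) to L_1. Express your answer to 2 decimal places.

A direction vector for L_1 is L − K = (-4, -6, -10).
Taking (6, -3, -4) on L_1 with direction v = (-4, -6, -10): w = T − (6, -3, -4) = (-4, -3, 2), and w × v = (42, -48, 12).
Distance = |w × v| / |v| = √4212 / √152 ≈ 5.26.

5.26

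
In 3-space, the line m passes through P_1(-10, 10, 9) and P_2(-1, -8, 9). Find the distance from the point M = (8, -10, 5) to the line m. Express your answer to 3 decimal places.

8.198

A direction vector for m is P_2 − P_1 = (9, -18, 0).
Taking (-10, 10, 9) on m with direction v = (9, -18, 0): w = M − (-10, 10, 9) = (18, -20, -4), and w × v = (-72, -36, -144).
Distance = |w × v| / |v| = √27216 / √405 ≈ 8.198.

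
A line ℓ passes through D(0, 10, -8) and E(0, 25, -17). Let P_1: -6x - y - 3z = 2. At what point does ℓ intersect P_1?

A direction vector for ℓ is E − D = (0, 15, -9).
Substitute r = (0, 10, -8) + t(0, 15, -9) into the plane: 14 + 12t = 2, so t = -1.
Intersection: (0, 10, -8) + (-1)·(0, 15, -9) = (0, -5, 1).

(0, -5, 1)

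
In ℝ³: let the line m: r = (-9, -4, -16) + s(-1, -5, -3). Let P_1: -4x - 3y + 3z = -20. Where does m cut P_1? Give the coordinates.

Substitute r = (-9, -4, -16) + t(-1, -5, -3) into the plane: 0 + 10t = -20, so t = -2.
Intersection: (-9, -4, -16) + (-2)·(-1, -5, -3) = (-7, 6, -10).

(-7, 6, -10)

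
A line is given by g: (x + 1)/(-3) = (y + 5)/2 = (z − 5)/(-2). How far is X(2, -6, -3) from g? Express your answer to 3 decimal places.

8.516

g has direction (-3, 2, -2) through (-1, -5, 5).
Taking (-1, -5, 5) on g with direction v = (-3, 2, -2): w = X − (-1, -5, 5) = (3, -1, -8), and w × v = (18, 30, 3).
Distance = |w × v| / |v| = √1233 / √17 ≈ 8.516.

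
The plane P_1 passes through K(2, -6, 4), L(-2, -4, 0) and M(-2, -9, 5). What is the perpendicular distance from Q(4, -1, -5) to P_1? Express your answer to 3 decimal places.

KL = (-4, 2, -4), KM = (-4, -3, 1); a normal to P_1 is KL × KM = (-10, 20, 20).
Using K: P_1 has equation -10x + 20y + 20z = -60.
n·Q − d = (-10)·(4) + (20)·(-1) + (20)·(-5) − (-60) = -100; |n| = √900.
Distance = |-100| / √900 = 100/√900 ≈ 3.333.

3.333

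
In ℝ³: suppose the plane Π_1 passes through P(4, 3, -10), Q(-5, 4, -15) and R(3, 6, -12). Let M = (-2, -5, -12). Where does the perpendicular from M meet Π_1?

(-3, -4, -10)

PQ = (-9, 1, -5), PR = (-1, 3, -2); a normal to Π_1 is PQ × PR = (13, -13, -26).
Using P: Π_1 has equation 13x - 13y - 26z = 273.
Foot = M − λn with λ = (n·M − d)/|n|² = (351 − 273)/1014 = 1/13.
Foot = (-2, -5, -12) − (1/13)·(13, -13, -26) = (-3, -4, -10).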